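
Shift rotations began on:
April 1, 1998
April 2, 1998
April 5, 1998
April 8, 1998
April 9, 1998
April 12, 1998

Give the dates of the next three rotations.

The gap pattern 1, 3, 3, 1, 3 repeats every 3 events.
These are the Wednesdays, Thursdays and Sundays of each week.
The following Wednesday is April 15, 1998.
The following Thursday is April 16, 1998.
Next Sunday: April 19, 1998.

April 15, 1998; April 16, 1998; April 19, 1998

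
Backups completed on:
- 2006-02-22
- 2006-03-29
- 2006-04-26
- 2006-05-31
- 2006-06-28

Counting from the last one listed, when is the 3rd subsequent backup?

2006-09-27

Every date is a Wednesday; gaps 35, 28, 35, 28 days.
Each is the last Wednesday of its month (at least one falls on the 29th or later, ruling out '4th Wednesday').
Last Wednesday of July 2006: 2006-07-26.
August 2006 ends with Wednesday 2006-08-30.
September 2006 ends with Wednesday 2006-09-27.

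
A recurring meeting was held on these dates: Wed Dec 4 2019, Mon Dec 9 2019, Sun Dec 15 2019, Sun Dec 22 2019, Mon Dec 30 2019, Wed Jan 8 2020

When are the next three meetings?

Sat Jan 18 2020, Wed Jan 29 2020, Mon Feb 10 2020

Gaps: 5, 6, 7, 8, 9 days — each gap is 1 larger than the previous one.
Next gap: 10 days. Wed Jan 8 2020 + 10 days = Sat Jan 18 2020.
Next gap: 11 days. Sat Jan 18 2020 + 11 days = Wed Jan 29 2020.
Next gap: 12 days. Wed Jan 29 2020 + 12 days = Mon Feb 10 2020.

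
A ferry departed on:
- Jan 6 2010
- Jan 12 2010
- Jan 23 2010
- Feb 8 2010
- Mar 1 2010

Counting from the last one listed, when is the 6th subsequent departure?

The spacing grows by 5 each time: 6, 11, 16, 21 days.
Next gap: 26 days. Mar 1 2010 + 26 days = Mar 27 2010.
Next gap: 31 days. Mar 27 2010 + 31 days = Apr 27 2010.
Next gap: 36 days. Apr 27 2010 + 36 days = Jun 2 2010.
Next gap: 41 days. Jun 2 2010 + 41 days = Jul 13 2010.
Next gap: 46 days. Jul 13 2010 + 46 days = Aug 28 2010.
Next gap: 51 days. Aug 28 2010 + 51 days = Oct 18 2010.

Oct 18 2010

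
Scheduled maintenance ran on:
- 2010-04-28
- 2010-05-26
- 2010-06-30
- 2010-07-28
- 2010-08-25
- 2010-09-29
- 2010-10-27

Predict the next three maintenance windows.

2010-11-24, 2010-12-29, 2011-01-26

All Wednesdays; the gaps (28, 35, 28, 28, 35, 28) vary with month length.
This is the last Wednesday of each month.
November 2010 ends with Wednesday 2010-11-24.
December 2010 ends with Wednesday 2010-12-29.
January 2011 ends with Wednesday 2011-01-26.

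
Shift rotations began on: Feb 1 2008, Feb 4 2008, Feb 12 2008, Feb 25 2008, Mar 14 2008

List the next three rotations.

The spacing grows by 5 each time: 3, 8, 13, 18 days.
Next gap: 23 days. Mar 14 2008 + 23 days = Apr 6 2008.
Next gap: 28 days. Apr 6 2008 + 28 days = May 4 2008.
Next gap: 33 days. May 4 2008 + 33 days = Jun 6 2008.

Apr 6 2008, May 4 2008, Jun 6 2008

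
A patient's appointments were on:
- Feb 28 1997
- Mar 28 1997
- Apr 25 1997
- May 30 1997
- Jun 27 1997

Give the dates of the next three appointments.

Jul 25 1997, Aug 29 1997, Sep 26 1997

These are Fridays with 28, 28, 35, 28-day gaps.
Each is the final Friday of its month — May 30 1997 is past the 28th, so '4th Friday' doesn't fit.
July 1997 ends with Friday Jul 25 1997.
Last Friday of August 1997: Aug 29 1997.
Last Friday of September 1997: Sep 26 1997.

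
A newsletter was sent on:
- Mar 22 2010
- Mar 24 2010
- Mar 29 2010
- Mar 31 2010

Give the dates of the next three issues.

The gap pattern 2, 5, 2 repeats every 2 events.
These are the Mondays and Wednesdays of each week.
Next Monday: Apr 5 2010.
Next Wednesday: Apr 7 2010.
The following Monday is Apr 12 2010.

Apr 5 2010, Apr 7 2010, Apr 12 2010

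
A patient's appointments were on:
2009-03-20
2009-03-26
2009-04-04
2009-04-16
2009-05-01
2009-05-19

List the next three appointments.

2009-06-09, 2009-07-03, 2009-07-30

Intervals are 6, 9, 12, 15, 18 days — an arithmetic progression with common difference 3.
Next gap: 21 days. 2009-05-19 + 21 days = 2009-06-09.
Next gap: 24 days. 2009-06-09 + 24 days = 2009-07-03.
Next gap: 27 days. 2009-07-03 + 27 days = 2009-07-30.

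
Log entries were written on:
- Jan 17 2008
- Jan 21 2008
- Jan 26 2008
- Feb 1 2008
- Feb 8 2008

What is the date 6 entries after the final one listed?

Apr 11 2008

Intervals are 4, 5, 6, 7 days — an arithmetic progression with common difference 1.
Next gap: 8 days. Feb 8 2008 + 8 days = Feb 16 2008.
Next gap: 9 days. Feb 16 2008 + 9 days = Feb 25 2008.
Next gap: 10 days. Feb 25 2008 + 10 days = Mar 6 2008.
Next gap: 11 days. Mar 6 2008 + 11 days = Mar 17 2008.
Next gap: 12 days. Mar 17 2008 + 12 days = Mar 29 2008.
Next gap: 13 days. Mar 29 2008 + 13 days = Apr 11 2008.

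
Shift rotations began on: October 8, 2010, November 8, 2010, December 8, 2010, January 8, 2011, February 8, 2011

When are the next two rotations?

The day-of-month is always 8 (31, 30, 31, 31 days between events).
So this recurs on the 8th of each month.
Next: March 2011 → March 8, 2011.
April 2011: April 8, 2011.

March 8, 2011; April 8, 2011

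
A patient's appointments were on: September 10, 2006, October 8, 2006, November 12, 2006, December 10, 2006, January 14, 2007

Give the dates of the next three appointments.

February 11, 2007; March 11, 2007; April 8, 2007

Gaps: 28, 35, 28, 35 days — a mix of 28 and 35. Every date is a Sunday.
Each is the 2nd Sunday of its month.
2nd Sunday of February 2007: February 11, 2007.
2nd Sunday of March 2007: March 11, 2007.
2nd Sunday of April 2007: April 8, 2007.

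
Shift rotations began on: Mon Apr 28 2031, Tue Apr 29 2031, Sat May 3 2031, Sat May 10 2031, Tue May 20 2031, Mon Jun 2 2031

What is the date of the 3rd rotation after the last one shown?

Tue Jul 29 2031

Intervals are 1, 4, 7, 10, 13 days — an arithmetic progression with common difference 3.
Next gap: 16 days. Mon Jun 2 2031 + 16 days = Wed Jun 18 2031.
Next gap: 19 days. Wed Jun 18 2031 + 19 days = Mon Jul 7 2031.
Next gap: 22 days. Mon Jul 7 2031 + 22 days = Tue Jul 29 2031.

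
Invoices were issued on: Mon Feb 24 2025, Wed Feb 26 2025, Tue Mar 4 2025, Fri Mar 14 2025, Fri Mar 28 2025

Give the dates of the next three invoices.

Intervals are 2, 6, 10, 14 days — an arithmetic progression with common difference 4.
Next gap: 18 days. Fri Mar 28 2025 + 18 days = Tue Apr 15 2025.
Next gap: 22 days. Tue Apr 15 2025 + 22 days = Wed May 7 2025.
Next gap: 26 days. Wed May 7 2025 + 26 days = Mon Jun 2 2025.

Tue Apr 15 2025, Wed May 7 2025, Mon Jun 2 2025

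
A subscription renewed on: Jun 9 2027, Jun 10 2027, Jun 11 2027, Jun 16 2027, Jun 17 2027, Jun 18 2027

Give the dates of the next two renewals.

Gaps: 1, 1, 5, 1, 1 days — not constant, but cyclic with period 3.
The events fall on every Wednesday, Thursday and Friday.
Next Wednesday: Jun 23 2027.
The following Thursday is Jun 24 2027.

Jun 23 2027, Jun 24 2027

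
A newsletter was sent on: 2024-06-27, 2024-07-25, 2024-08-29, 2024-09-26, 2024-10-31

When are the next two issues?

2024-11-28, 2024-12-26

All Thursdays; the gaps (28, 35, 28, 35) vary with month length.
This is the last Thursday of each month.
November 2024 ends with Thursday 2024-11-28.
December 2024 ends with Thursday 2024-12-26.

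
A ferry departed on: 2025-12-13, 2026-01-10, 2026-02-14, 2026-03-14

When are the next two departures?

Gaps: 28, 35, 28 days — a mix of 28 and 35. Every date is a Saturday.
Each is the 2nd Saturday of its month.
2nd Saturday of April 2026: 2026-04-11.
May 2026 — 2nd Saturday is 2026-05-09.

2026-04-11, 2026-05-09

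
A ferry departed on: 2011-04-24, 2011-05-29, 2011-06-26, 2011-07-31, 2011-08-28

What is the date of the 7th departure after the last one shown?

2012-03-25

All Sundays; the gaps (35, 28, 35, 28) vary with month length.
This is the last Sunday of each month.
September 2011 ends with Sunday 2011-09-25.
October 2011 ends with Sunday 2011-10-30.
Last Sunday of November 2011: 2011-11-27.
Last Sunday of December 2011: 2011-12-25.
Last Sunday of January 2012: 2012-01-29.
Last Sunday of February 2012: 2012-02-26.
Last Sunday of March 2012: 2012-03-25.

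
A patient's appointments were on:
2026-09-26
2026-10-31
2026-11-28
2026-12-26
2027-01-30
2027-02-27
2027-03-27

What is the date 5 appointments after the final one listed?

All Saturdays; the gaps (35, 28, 28, 35, 28, 28) vary with month length.
This is the last Saturday of each month.
Last Saturday of April 2027: 2027-04-24.
May 2027 ends with Saturday 2027-05-29.
June 2027 ends with Saturday 2027-06-26.
July 2027 ends with Saturday 2027-07-31.
August 2027 ends with Saturday 2027-08-28.

2027-08-28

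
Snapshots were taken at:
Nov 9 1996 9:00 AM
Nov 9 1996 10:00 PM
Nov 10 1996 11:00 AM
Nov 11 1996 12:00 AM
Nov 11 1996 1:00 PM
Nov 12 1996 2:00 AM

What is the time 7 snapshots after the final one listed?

Nov 15 1996 9:00 PM

The interval is a steady 13 hours (13, 13, 13, 13, 13).
Nov 12 1996 2:00 AM + 13 h = Nov 12 1996 3:00 PM.
Nov 12 1996 3:00 PM + 13 h = Nov 13 1996 4:00 AM.
Nov 13 1996 4:00 AM + 13 h = Nov 13 1996 5:00 PM.
Nov 13 1996 5:00 PM + 13 h = Nov 14 1996 6:00 AM.
Nov 14 1996 6:00 AM + 13 h = Nov 14 1996 7:00 PM.
Nov 14 1996 7:00 PM + 13 h = Nov 15 1996 8:00 AM.
Nov 15 1996 8:00 AM + 13 h = Nov 15 1996 9:00 PM.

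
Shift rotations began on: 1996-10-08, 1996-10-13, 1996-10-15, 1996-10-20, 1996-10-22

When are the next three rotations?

Gaps: 5, 2, 5, 2 days — not constant, but cyclic with period 2.
The events fall on every Tuesday and Sunday.
Next Sunday: 1996-10-27.
Next Tuesday: 1996-10-29.
The following Sunday is 1996-11-03.

1996-10-27, 1996-10-29, 1996-11-03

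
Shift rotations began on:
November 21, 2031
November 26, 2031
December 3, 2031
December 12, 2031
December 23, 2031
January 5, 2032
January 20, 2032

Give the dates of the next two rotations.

Intervals are 5, 7, 9, 11, 13, 15 days — an arithmetic progression with common difference 2.
Next gap: 17 days. January 20, 2032 + 17 days = February 6, 2032.
Next gap: 19 days. February 6, 2032 + 19 days = February 25, 2032.

February 6, 2032; February 25, 2032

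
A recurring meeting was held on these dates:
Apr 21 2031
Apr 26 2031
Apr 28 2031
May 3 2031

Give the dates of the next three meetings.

Gaps: 5, 2, 5 days — not constant, but cyclic with period 2.
The events fall on every Monday and Saturday.
Next Monday: May 5 2031.
The following Saturday is May 10 2031.
The following Monday is May 12 2031.

May 5 2031, May 10 2031, May 12 2031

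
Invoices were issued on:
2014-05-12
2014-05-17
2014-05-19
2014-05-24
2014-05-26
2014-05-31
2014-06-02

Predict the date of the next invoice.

The gap pattern 5, 2, 5, 2, 5, 2 repeats every 2 events.
These are the Mondays and Saturdays of each week.
Next Saturday: 2014-06-07.

2014-06-07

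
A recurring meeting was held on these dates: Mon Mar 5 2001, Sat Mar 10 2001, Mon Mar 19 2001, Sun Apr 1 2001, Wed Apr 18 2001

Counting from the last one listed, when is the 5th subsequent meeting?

Mon Sep 10 2001

The spacing grows by 4 each time: 5, 9, 13, 17 days.
Next gap: 21 days. Wed Apr 18 2001 + 21 days = Wed May 9 2001.
Next gap: 25 days. Wed May 9 2001 + 25 days = Sun Jun 3 2001.
Next gap: 29 days. Sun Jun 3 2001 + 29 days = Mon Jul 2 2001.
Next gap: 33 days. Mon Jul 2 2001 + 33 days = Sat Aug 4 2001.
Next gap: 37 days. Sat Aug 4 2001 + 37 days = Mon Sep 10 2001.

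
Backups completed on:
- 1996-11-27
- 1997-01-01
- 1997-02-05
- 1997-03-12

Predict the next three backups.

1997-04-16, 1997-05-21, 1997-06-25

The spacing is 35, 35, 35 days — always 35 days.
1997-03-12 + 35 days = 1997-04-16.
1997-04-16 + 35 days = 1997-05-21.
1997-05-21 + 35 days = 1997-06-25.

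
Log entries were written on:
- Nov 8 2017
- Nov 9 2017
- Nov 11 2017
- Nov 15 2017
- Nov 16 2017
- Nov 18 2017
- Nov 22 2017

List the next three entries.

Nov 23 2017, Nov 25 2017, Nov 29 2017

Gaps: 1, 2, 4, 1, 2, 4 days — not constant, but cyclic with period 3.
The events fall on every Wednesday, Thursday and Saturday.
The following Thursday is Nov 23 2017.
Next Saturday: Nov 25 2017.
The following Wednesday is Nov 29 2017.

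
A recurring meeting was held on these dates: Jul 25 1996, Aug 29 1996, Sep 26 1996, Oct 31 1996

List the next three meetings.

Nov 28 1996, Dec 26 1996, Jan 30 1997

Every date is a Thursday; gaps 35, 28, 35 days.
Each is the last Thursday of its month (at least one falls on the 29th or later, ruling out '4th Thursday').
November 1996 ends with Thursday Nov 28 1996.
Last Thursday of December 1996: Dec 26 1996.
Last Thursday of January 1997: Jan 30 1997.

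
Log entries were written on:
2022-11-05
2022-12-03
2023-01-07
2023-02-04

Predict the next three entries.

All dates are Saturdays, 28, 35, 28 days apart.
Specifically, the 1st Saturday of each month.
1st Saturday of March 2023: 2023-03-04.
1st Saturday of April 2023: 2023-04-01.
1st Saturday of May 2023: 2023-05-06.

2023-03-04, 2023-04-01, 2023-05-06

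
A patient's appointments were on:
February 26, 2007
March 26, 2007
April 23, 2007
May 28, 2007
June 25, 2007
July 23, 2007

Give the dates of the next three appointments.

Gaps: 28, 28, 35, 28, 28 days — a mix of 28 and 35. Every date is a Monday.
Each is the 4th Monday of its month.
August 2007 — 4th Monday is August 27, 2007.
4th Monday of September 2007: September 24, 2007.
4th Monday of October 2007: October 22, 2007.

August 27, 2007; September 24, 2007; October 22, 2007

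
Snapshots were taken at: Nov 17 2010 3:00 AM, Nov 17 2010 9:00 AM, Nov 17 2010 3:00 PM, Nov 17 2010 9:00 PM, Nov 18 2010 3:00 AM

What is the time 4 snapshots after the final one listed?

Nov 19 2010 3:00 AM

Spacing: 6, 6, 6, 6 h — constant 6 h.
Nov 18 2010 3:00 AM + 6 h = Nov 18 2010 9:00 AM.
Nov 18 2010 9:00 AM + 6 h = Nov 18 2010 3:00 PM.
Nov 18 2010 3:00 PM + 6 h = Nov 18 2010 9:00 PM.
Nov 18 2010 9:00 PM + 6 h = Nov 19 2010 3:00 AM.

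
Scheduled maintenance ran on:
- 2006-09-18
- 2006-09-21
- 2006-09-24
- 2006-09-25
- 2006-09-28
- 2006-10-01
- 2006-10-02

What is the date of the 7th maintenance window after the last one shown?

2006-10-19

The gap pattern 3, 3, 1, 3, 3, 1 repeats every 3 events.
These are the Mondays, Thursdays and Sundays of each week.
The following Thursday is 2006-10-05.
Next Sunday: 2006-10-08.
Next Monday: 2006-10-09.
Next Thursday: 2006-10-12.
The following Sunday is 2006-10-15.
The following Monday is 2006-10-16.
The following Thursday is 2006-10-19.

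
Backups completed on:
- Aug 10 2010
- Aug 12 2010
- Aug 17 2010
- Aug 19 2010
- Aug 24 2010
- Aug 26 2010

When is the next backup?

Aug 31 2010

The gap pattern 2, 5, 2, 5, 2 repeats every 2 events.
These are the Tuesdays and Thursdays of each week.
The following Tuesday is Aug 31 2010.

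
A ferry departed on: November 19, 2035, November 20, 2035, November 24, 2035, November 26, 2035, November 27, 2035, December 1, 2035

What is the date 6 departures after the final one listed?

Gaps: 1, 4, 2, 1, 4 days — not constant, but cyclic with period 3.
The events fall on every Monday, Tuesday and Saturday.
Next Monday: December 3, 2035.
The following Tuesday is December 4, 2035.
Next Saturday: December 8, 2035.
Next Monday: December 10, 2035.
The following Tuesday is December 11, 2035.
Next Saturday: December 15, 2035.

December 15, 2035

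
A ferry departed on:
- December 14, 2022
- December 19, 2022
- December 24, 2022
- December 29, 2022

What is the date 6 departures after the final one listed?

Every event comes 5 days after the last (5, 5, 5).
December 29, 2022 + 5 days = January 3, 2023.
January 3, 2023 + 5 days = January 8, 2023.
January 8, 2023 + 5 days = January 13, 2023.
January 13, 2023 + 5 days = January 18, 2023.
January 18, 2023 + 5 days = January 23, 2023.
January 23, 2023 + 5 days = January 28, 2023.

January 28, 2023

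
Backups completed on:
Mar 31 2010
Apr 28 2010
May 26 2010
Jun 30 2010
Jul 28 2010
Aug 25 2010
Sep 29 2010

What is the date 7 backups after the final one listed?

Apr 27 2011

All Wednesdays; the gaps (28, 28, 35, 28, 28, 35) vary with month length.
This is the last Wednesday of each month.
October 2010 ends with Wednesday Oct 27 2010.
Last Wednesday of November 2010: Nov 24 2010.
December 2010 ends with Wednesday Dec 29 2010.
Last Wednesday of January 2011: Jan 26 2011.
February 2011 ends with Wednesday Feb 23 2011.
March 2011 ends with Wednesday Mar 30 2011.
April 2011 ends with Wednesday Apr 27 2011.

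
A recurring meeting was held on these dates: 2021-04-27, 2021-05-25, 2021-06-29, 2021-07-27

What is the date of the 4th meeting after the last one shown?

2021-11-30

These are Tuesdays with 28, 35, 28-day gaps.
Each is the final Tuesday of its month — 2021-06-29 is past the 28th, so '4th Tuesday' doesn't fit.
Last Tuesday of August 2021: 2021-08-31.
Last Tuesday of September 2021: 2021-09-28.
October 2021 ends with Tuesday 2021-10-26.
November 2021 ends with Tuesday 2021-11-30.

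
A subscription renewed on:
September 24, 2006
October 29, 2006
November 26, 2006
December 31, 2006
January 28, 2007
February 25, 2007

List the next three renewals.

These are Sundays with 35, 28, 35, 28, 28-day gaps.
Each is the final Sunday of its month — October 29, 2006 is past the 28th, so '4th Sunday' doesn't fit.
Last Sunday of March 2007: March 25, 2007.
April 2007 ends with Sunday April 29, 2007.
May 2007 ends with Sunday May 27, 2007.

March 25, 2007; April 29, 2007; May 27, 2007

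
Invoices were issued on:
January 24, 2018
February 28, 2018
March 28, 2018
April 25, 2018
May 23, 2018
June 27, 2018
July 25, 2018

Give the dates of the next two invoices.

August 22, 2018; September 26, 2018

These are Wednesdays at 28- or 35-day spacing (35, 28, 28, 28, 35, 28).
The pattern: 4th Wednesday of the month.
August 2018 — 4th Wednesday is August 22, 2018.
4th Wednesday of September 2018: September 26, 2018.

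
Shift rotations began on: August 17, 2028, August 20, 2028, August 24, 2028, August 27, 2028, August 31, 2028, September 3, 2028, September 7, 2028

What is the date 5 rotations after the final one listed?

September 24, 2028

The gap pattern 3, 4, 3, 4, 3, 4 repeats every 2 events.
These are the Thursdays and Sundays of each week.
Next Sunday: September 10, 2028.
Next Thursday: September 14, 2028.
Next Sunday: September 17, 2028.
The following Thursday is September 21, 2028.
The following Sunday is September 24, 2028.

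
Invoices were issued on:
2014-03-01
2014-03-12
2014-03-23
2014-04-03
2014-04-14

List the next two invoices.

2014-04-25, 2014-05-06

Every event comes 11 days after the last (11, 11, 11, 11).
2014-04-14 + 11 days = 2014-04-25.
2014-04-25 + 11 days = 2014-05-06.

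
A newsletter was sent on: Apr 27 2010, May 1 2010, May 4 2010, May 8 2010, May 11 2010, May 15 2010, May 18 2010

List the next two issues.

The gap pattern 4, 3, 4, 3, 4, 3 repeats every 2 events.
These are the Tuesdays and Saturdays of each week.
The following Saturday is May 22 2010.
The following Tuesday is May 25 2010.

May 22 2010, May 25 2010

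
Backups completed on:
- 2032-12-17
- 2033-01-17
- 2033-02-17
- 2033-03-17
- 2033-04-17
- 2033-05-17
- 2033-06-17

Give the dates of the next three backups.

The day-of-month is always 17 (31, 31, 28, 31, 30, 31 days between events).
So this recurs on the 17th of each month.
July 2033: 2033-07-17.
August 2033: 2033-08-17.
September 2033: 2033-09-17.

2033-07-17, 2033-08-17, 2033-09-17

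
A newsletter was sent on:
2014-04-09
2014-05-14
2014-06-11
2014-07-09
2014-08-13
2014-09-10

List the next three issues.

2014-10-08, 2014-11-12, 2014-12-10

Gaps: 35, 28, 28, 35, 28 days — a mix of 28 and 35. Every date is a Wednesday.
Each is the 2nd Wednesday of its month.
October 2014 — 2nd Wednesday is 2014-10-08.
November 2014 — 2nd Wednesday is 2014-11-12.
2nd Wednesday of December 2014: 2014-12-10.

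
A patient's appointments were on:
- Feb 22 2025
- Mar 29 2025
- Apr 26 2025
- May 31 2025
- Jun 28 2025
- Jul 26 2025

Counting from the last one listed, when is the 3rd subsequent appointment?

These are Saturdays with 35, 28, 35, 28, 28-day gaps.
Each is the final Saturday of its month — Mar 29 2025 is past the 28th, so '4th Saturday' doesn't fit.
August 2025 ends with Saturday Aug 30 2025.
September 2025 ends with Saturday Sep 27 2025.
Last Saturday of October 2025: Oct 25 2025.

Oct 25 2025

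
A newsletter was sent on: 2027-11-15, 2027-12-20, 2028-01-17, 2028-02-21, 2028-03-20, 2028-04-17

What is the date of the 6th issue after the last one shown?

2028-10-16

All dates are Mondays, 35, 28, 35, 28, 28 days apart.
Specifically, the 3rd Monday of each month.
3rd Monday of May 2028: 2028-05-15.
June 2028 — 3rd Monday is 2028-06-19.
July 2028 — 3rd Monday is 2028-07-17.
August 2028 — 3rd Monday is 2028-08-21.
3rd Monday of September 2028: 2028-09-18.
3rd Monday of October 2028: 2028-10-16.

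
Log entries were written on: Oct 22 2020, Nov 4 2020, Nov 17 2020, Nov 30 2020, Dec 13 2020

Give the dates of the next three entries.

The spacing is 13, 13, 13, 13 days — always 13 days.
Dec 13 2020 + 13 days = Dec 26 2020.
Dec 26 2020 + 13 days = Jan 8 2021.
Jan 8 2021 + 13 days = Jan 21 2021.

Dec 26 2020, Jan 8 2021, Jan 21 2021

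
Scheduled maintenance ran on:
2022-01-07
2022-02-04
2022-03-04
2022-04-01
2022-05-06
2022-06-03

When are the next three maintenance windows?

All dates are Fridays, 28, 28, 28, 35, 28 days apart.
Specifically, the 1st Friday of each month.
July 2022 — 1st Friday is 2022-07-01.
August 2022 — 1st Friday is 2022-08-05.
September 2022 — 1st Friday is 2022-09-02.

2022-07-01, 2022-08-05, 2022-09-02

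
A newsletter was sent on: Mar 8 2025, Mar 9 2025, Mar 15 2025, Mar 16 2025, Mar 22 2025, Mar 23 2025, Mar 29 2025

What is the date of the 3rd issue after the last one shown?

Gaps: 1, 6, 1, 6, 1, 6 days — not constant, but cyclic with period 2.
The events fall on every Saturday and Sunday.
The following Sunday is Mar 30 2025.
The following Saturday is Apr 5 2025.
The following Sunday is Apr 6 2025.

Apr 6 2025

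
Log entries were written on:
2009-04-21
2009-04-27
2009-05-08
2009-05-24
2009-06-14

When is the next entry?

2009-07-10

Intervals are 6, 11, 16, 21 days — an arithmetic progression with common difference 5.
Next gap: 26 days. 2009-06-14 + 26 days = 2009-07-10.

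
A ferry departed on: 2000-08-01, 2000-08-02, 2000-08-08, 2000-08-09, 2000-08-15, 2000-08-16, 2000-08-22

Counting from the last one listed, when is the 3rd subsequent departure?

Gaps: 1, 6, 1, 6, 1, 6 days — not constant, but cyclic with period 2.
The events fall on every Tuesday and Wednesday.
Next Wednesday: 2000-08-23.
The following Tuesday is 2000-08-29.
Next Wednesday: 2000-08-30.

2000-08-30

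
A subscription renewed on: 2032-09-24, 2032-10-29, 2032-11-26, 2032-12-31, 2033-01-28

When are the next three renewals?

These are Fridays with 35, 28, 35, 28-day gaps.
Each is the final Friday of its month — 2032-10-29 is past the 28th, so '4th Friday' doesn't fit.
February 2033 ends with Friday 2033-02-25.
Last Friday of March 2033: 2033-03-25.
Last Friday of April 2033: 2033-04-29.

2033-02-25, 2033-03-25, 2033-04-29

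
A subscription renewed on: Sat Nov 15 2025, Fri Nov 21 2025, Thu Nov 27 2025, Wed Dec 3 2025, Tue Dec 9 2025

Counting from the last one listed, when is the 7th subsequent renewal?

Tue Jan 20 2026

Gaps between consecutive events: 6, 6, 6, 6 days — a constant 6-day interval.
Tue Dec 9 2025 + 6 days = Mon Dec 15 2025.
Mon Dec 15 2025 + 6 days = Sun Dec 21 2025.
Sun Dec 21 2025 + 6 days = Sat Dec 27 2025.
Sat Dec 27 2025 + 6 days = Fri Jan 2 2026.
Fri Jan 2 2026 + 6 days = Thu Jan 8 2026.
Thu Jan 8 2026 + 6 days = Wed Jan 14 2026.
Wed Jan 14 2026 + 6 days = Tue Jan 20 2026.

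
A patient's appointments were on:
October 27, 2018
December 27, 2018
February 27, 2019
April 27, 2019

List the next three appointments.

The day-of-month is always 27 (61, 62, 59 days between events).
So this recurs on the 27th of every 2 months.
June 2019: June 27, 2019.
Next: August 2019 → August 27, 2019.
Next: October 2019 → October 27, 2019.

June 27, 2019; August 27, 2019; October 27, 2019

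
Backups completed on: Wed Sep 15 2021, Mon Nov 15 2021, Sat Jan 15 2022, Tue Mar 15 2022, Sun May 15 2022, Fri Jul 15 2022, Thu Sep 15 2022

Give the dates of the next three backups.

Tue Nov 15 2022, Sun Jan 15 2023, Wed Mar 15 2023

Each date is the 15th; the gaps (61, 61, 59, 61, 61, 62) track the month lengths.
The rule is the 15th of every 2 months.
November 2022: Tue Nov 15 2022.
Next: January 2023 → Sun Jan 15 2023.
March 2023: Wed Mar 15 2023.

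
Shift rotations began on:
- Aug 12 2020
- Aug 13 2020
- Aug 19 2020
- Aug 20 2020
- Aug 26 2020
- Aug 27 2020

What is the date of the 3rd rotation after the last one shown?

Sep 9 2020

Every event lands on a Wednesday or Thursday (gaps cycle 1, 6, 1, 6, 1).
So the schedule is: every Wednesday and Thursday.
The following Wednesday is Sep 2 2020.
The following Thursday is Sep 3 2020.
Next Wednesday: Sep 9 2020.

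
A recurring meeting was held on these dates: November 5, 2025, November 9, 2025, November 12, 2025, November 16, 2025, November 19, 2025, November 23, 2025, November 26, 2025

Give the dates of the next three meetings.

Gaps: 4, 3, 4, 3, 4, 3 days — not constant, but cyclic with period 2.
The events fall on every Wednesday and Sunday.
Next Sunday: November 30, 2025.
Next Wednesday: December 3, 2025.
The following Sunday is December 7, 2025.

November 30, 2025; December 3, 2025; December 7, 2025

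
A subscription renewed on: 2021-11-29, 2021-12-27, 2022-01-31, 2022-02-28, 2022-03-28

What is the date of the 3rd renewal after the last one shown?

2022-06-27

These are Mondays with 28, 35, 28, 28-day gaps.
Each is the final Monday of its month — 2021-11-29 is past the 28th, so '4th Monday' doesn't fit.
Last Monday of April 2022: 2022-04-25.
Last Monday of May 2022: 2022-05-30.
Last Monday of June 2022: 2022-06-27.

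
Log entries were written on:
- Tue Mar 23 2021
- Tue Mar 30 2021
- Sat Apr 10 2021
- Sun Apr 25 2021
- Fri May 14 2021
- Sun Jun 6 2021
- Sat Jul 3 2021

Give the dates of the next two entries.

Intervals are 7, 11, 15, 19, 23, 27 days — an arithmetic progression with common difference 4.
Next gap: 31 days. Sat Jul 3 2021 + 31 days = Tue Aug 3 2021.
Next gap: 35 days. Tue Aug 3 2021 + 35 days = Tue Sep 7 2021.

Tue Aug 3 2021, Tue Sep 7 2021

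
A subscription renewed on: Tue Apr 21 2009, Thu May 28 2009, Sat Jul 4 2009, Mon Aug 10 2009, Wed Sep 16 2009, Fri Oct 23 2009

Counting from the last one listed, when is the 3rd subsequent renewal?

The spacing is 37, 37, 37, 37, 37 days — always 37 days.
Fri Oct 23 2009 + 37 days = Sun Nov 29 2009.
Sun Nov 29 2009 + 37 days = Tue Jan 5 2010.
Tue Jan 5 2010 + 37 days = Thu Feb 11 2010.

Thu Feb 11 2010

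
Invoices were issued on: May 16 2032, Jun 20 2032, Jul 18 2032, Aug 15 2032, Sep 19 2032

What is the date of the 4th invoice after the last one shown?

All dates are Sundays, 35, 28, 28, 35 days apart.
Specifically, the 3rd Sunday of each month.
3rd Sunday of October 2032: Oct 17 2032.
November 2032 — 3rd Sunday is Nov 21 2032.
3rd Sunday of December 2032: Dec 19 2032.
January 2033 — 3rd Sunday is Jan 16 2033.

Jan 16 2033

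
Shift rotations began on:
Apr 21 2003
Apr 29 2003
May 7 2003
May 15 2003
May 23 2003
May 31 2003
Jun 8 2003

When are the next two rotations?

Jun 16 2003, Jun 24 2003

Gaps between consecutive events: 8, 8, 8, 8, 8, 8 days — a constant 8-day interval.
Jun 8 2003 + 8 days = Jun 16 2003.
Jun 16 2003 + 8 days = Jun 24 2003.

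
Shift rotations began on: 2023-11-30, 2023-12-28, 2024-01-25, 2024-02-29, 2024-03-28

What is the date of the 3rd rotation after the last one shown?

Every date is a Thursday; gaps 28, 28, 35, 28 days.
Each is the last Thursday of its month (at least one falls on the 29th or later, ruling out '4th Thursday').
April 2024 ends with Thursday 2024-04-25.
May 2024 ends with Thursday 2024-05-30.
June 2024 ends with Thursday 2024-06-27.

2024-06-27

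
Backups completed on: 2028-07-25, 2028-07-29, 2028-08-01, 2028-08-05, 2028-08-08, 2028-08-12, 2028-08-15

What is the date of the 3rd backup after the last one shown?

2028-08-26

Gaps: 4, 3, 4, 3, 4, 3 days — not constant, but cyclic with period 2.
The events fall on every Tuesday and Saturday.
Next Saturday: 2028-08-19.
Next Tuesday: 2028-08-22.
The following Saturday is 2028-08-26.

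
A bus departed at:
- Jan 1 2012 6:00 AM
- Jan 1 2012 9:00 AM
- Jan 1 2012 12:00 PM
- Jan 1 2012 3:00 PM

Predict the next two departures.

Spacing: 3, 3, 3 h — constant 3 h.
Jan 1 2012 3:00 PM + 3 h = Jan 1 2012 6:00 PM.
Jan 1 2012 6:00 PM + 3 h = Jan 1 2012 9:00 PM.

Jan 1 2012 6:00 PM, Jan 1 2012 9:00 PM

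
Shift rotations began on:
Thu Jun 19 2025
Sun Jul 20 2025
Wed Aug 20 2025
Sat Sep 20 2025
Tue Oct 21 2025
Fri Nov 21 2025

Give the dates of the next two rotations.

The spacing is 31, 31, 31, 31, 31 days — always 31 days.
Fri Nov 21 2025 + 31 days = Mon Dec 22 2025.
Mon Dec 22 2025 + 31 days = Thu Jan 22 2026.

Mon Dec 22 2025, Thu Jan 22 2026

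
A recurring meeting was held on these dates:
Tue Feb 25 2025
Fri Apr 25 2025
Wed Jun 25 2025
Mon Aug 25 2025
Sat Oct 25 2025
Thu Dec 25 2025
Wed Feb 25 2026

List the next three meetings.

Sat Apr 25 2026, Thu Jun 25 2026, Tue Aug 25 2026

Each date is the 25th; the gaps (59, 61, 61, 61, 61, 62) track the month lengths.
The rule is the 25th of every 2 months.
Next: April 2026 → Sat Apr 25 2026.
June 2026: Thu Jun 25 2026.
August 2026: Tue Aug 25 2026.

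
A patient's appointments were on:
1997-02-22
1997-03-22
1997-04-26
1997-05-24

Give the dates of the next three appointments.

1997-06-28, 1997-07-26, 1997-08-23

Gaps: 28, 35, 28 days — a mix of 28 and 35. Every date is a Saturday.
Each is the 4th Saturday of its month.
June 1997 — 4th Saturday is 1997-06-28.
July 1997 — 4th Saturday is 1997-07-26.
August 1997 — 4th Saturday is 1997-08-23.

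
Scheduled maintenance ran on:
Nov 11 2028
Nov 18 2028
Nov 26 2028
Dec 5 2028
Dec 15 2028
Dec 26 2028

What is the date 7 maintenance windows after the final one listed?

Gaps: 7, 8, 9, 10, 11 days — each gap is 1 larger than the previous one.
Next gap: 12 days. Dec 26 2028 + 12 days = Jan 7 2029.
Next gap: 13 days. Jan 7 2029 + 13 days = Jan 20 2029.
Next gap: 14 days. Jan 20 2029 + 14 days = Feb 3 2029.
Next gap: 15 days. Feb 3 2029 + 15 days = Feb 18 2029.
Next gap: 16 days. Feb 18 2029 + 16 days = Mar 6 2029.
Next gap: 17 days. Mar 6 2029 + 17 days = Mar 23 2029.
Next gap: 18 days. Mar 23 2029 + 18 days = Apr 10 2029.

Apr 10 2029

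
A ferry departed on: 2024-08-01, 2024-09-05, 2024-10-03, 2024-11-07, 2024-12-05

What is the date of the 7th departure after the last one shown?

2025-07-03

Gaps: 35, 28, 35, 28 days — a mix of 28 and 35. Every date is a Thursday.
Each is the 1st Thursday of its month.
1st Thursday of January 2025: 2025-01-02.
February 2025 — 1st Thursday is 2025-02-06.
March 2025 — 1st Thursday is 2025-03-06.
1st Thursday of April 2025: 2025-04-03.
May 2025 — 1st Thursday is 2025-05-01.
1st Thursday of June 2025: 2025-06-05.
July 2025 — 1st Thursday is 2025-07-03.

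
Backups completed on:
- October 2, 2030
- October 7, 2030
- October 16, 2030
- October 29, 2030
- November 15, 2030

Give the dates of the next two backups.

Intervals are 5, 9, 13, 17 days — an arithmetic progression with common difference 4.
Next gap: 21 days. November 15, 2030 + 21 days = December 6, 2030.
Next gap: 25 days. December 6, 2030 + 25 days = December 31, 2030.

December 6, 2030; December 31, 2030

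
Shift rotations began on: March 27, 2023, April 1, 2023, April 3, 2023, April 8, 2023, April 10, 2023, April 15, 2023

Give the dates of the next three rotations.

April 17, 2023; April 22, 2023; April 24, 2023

Every event lands on a Monday or Saturday (gaps cycle 5, 2, 5, 2, 5).
So the schedule is: every Monday and Saturday.
Next Monday: April 17, 2023.
Next Saturday: April 22, 2023.
Next Monday: April 24, 2023.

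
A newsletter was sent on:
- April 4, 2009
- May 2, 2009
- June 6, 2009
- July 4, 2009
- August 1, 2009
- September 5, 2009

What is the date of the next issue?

October 3, 2009

Gaps: 28, 35, 28, 28, 35 days — a mix of 28 and 35. Every date is a Saturday.
Each is the 1st Saturday of its month.
October 2009 — 1st Saturday is October 3, 2009.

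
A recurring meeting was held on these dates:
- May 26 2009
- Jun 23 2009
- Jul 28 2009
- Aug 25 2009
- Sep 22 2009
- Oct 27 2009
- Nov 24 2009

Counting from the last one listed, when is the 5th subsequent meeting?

These are Tuesdays at 28- or 35-day spacing (28, 35, 28, 28, 35, 28).
The pattern: 4th Tuesday of the month.
December 2009 — 4th Tuesday is Dec 22 2009.
4th Tuesday of January 2010: Jan 26 2010.
4th Tuesday of February 2010: Feb 23 2010.
March 2010 — 4th Tuesday is Mar 23 2010.
April 2010 — 4th Tuesday is Apr 27 2010.

Apr 27 2010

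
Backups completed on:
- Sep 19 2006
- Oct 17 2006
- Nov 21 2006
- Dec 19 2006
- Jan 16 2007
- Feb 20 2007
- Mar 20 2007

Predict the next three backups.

Gaps: 28, 35, 28, 28, 35, 28 days — a mix of 28 and 35. Every date is a Tuesday.
Each is the 3rd Tuesday of its month.
3rd Tuesday of April 2007: Apr 17 2007.
May 2007 — 3rd Tuesday is May 15 2007.
June 2007 — 3rd Tuesday is Jun 19 2007.

Apr 17 2007, May 15 2007, Jun 19 2007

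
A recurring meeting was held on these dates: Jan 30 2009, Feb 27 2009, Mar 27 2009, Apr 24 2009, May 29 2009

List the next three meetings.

Jun 26 2009, Jul 31 2009, Aug 28 2009

All Fridays; the gaps (28, 28, 28, 35) vary with month length.
This is the last Friday of each month.
Last Friday of June 2009: Jun 26 2009.
July 2009 ends with Friday Jul 31 2009.
August 2009 ends with Friday Aug 28 2009.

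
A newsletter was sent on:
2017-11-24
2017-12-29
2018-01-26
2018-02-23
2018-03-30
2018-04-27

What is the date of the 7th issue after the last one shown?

2018-11-30

All Fridays; the gaps (35, 28, 28, 35, 28) vary with month length.
This is the last Friday of each month.
May 2018 ends with Friday 2018-05-25.
June 2018 ends with Friday 2018-06-29.
Last Friday of July 2018: 2018-07-27.
Last Friday of August 2018: 2018-08-31.
September 2018 ends with Friday 2018-09-28.
October 2018 ends with Friday 2018-10-26.
Last Friday of November 2018: 2018-11-30.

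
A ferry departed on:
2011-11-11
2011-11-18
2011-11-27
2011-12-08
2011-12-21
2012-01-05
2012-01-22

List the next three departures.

2012-02-10, 2012-03-02, 2012-03-25

The spacing grows by 2 each time: 7, 9, 11, 13, 15, 17 days.
Next gap: 19 days. 2012-01-22 + 19 days = 2012-02-10.
Next gap: 21 days. 2012-02-10 + 21 days = 2012-03-02.
Next gap: 23 days. 2012-03-02 + 23 days = 2012-03-25.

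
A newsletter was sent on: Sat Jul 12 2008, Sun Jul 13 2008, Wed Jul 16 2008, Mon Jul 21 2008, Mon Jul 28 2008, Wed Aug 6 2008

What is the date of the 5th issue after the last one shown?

Mon Oct 20 2008

The spacing grows by 2 each time: 1, 3, 5, 7, 9 days.
Next gap: 11 days. Wed Aug 6 2008 + 11 days = Sun Aug 17 2008.
Next gap: 13 days. Sun Aug 17 2008 + 13 days = Sat Aug 30 2008.
Next gap: 15 days. Sat Aug 30 2008 + 15 days = Sun Sep 14 2008.
Next gap: 17 days. Sun Sep 14 2008 + 17 days = Wed Oct 1 2008.
Next gap: 19 days. Wed Oct 1 2008 + 19 days = Mon Oct 20 2008.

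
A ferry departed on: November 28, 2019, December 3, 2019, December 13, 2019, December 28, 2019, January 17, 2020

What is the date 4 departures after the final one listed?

May 26, 2020

The spacing grows by 5 each time: 5, 10, 15, 20 days.
Next gap: 25 days. January 17, 2020 + 25 days = February 11, 2020.
Next gap: 30 days. February 11, 2020 + 30 days = March 12, 2020.
Next gap: 35 days. March 12, 2020 + 35 days = April 16, 2020.
Next gap: 40 days. April 16, 2020 + 40 days = May 26, 2020.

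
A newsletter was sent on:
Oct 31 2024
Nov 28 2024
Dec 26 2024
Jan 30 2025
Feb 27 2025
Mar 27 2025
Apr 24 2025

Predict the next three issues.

May 29 2025, Jun 26 2025, Jul 31 2025

Every date is a Thursday; gaps 28, 28, 35, 28, 28, 28 days.
Each is the last Thursday of its month (at least one falls on the 29th or later, ruling out '4th Thursday').
Last Thursday of May 2025: May 29 2025.
Last Thursday of June 2025: Jun 26 2025.
July 2025 ends with Thursday Jul 31 2025.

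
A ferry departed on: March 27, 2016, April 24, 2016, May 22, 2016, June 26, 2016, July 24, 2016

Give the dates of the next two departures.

August 28, 2016; September 25, 2016

These are Sundays at 28- or 35-day spacing (28, 28, 35, 28).
The pattern: 4th Sunday of the month.
August 2016 — 4th Sunday is August 28, 2016.
4th Sunday of September 2016: September 25, 2016.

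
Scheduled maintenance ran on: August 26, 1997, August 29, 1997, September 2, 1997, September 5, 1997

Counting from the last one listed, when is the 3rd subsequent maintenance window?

September 16, 1997

Gaps: 3, 4, 3 days — not constant, but cyclic with period 2.
The events fall on every Tuesday and Friday.
The following Tuesday is September 9, 1997.
The following Friday is September 12, 1997.
The following Tuesday is September 16, 1997.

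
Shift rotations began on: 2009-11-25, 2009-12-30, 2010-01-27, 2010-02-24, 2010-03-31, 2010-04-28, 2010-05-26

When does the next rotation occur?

All Wednesdays; the gaps (35, 28, 28, 35, 28, 28) vary with month length.
This is the last Wednesday of each month.
Last Wednesday of June 2010: 2010-06-30.

2010-06-30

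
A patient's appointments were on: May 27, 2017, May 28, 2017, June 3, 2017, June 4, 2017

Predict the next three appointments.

June 10, 2017; June 11, 2017; June 17, 2017

Every event lands on a Saturday or Sunday (gaps cycle 1, 6, 1).
So the schedule is: every Saturday and Sunday.
Next Saturday: June 10, 2017.
The following Sunday is June 11, 2017.
Next Saturday: June 17, 2017.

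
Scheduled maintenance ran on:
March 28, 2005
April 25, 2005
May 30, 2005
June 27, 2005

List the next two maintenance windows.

These are Mondays with 28, 35, 28-day gaps.
Each is the final Monday of its month — May 30, 2005 is past the 28th, so '4th Monday' doesn't fit.
July 2005 ends with Monday July 25, 2005.
August 2005 ends with Monday August 29, 2005.

July 25, 2005; August 29, 2005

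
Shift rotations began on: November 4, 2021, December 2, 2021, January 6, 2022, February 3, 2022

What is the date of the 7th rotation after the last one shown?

All dates are Thursdays, 28, 35, 28 days apart.
Specifically, the 1st Thursday of each month.
1st Thursday of March 2022: March 3, 2022.
1st Thursday of April 2022: April 7, 2022.
May 2022 — 1st Thursday is May 5, 2022.
1st Thursday of June 2022: June 2, 2022.
1st Thursday of July 2022: July 7, 2022.
August 2022 — 1st Thursday is August 4, 2022.
September 2022 — 1st Thursday is September 1, 2022.

September 1, 2022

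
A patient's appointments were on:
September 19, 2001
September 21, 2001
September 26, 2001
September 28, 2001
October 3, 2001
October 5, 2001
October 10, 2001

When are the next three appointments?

October 12, 2001; October 17, 2001; October 19, 2001

Gaps: 2, 5, 2, 5, 2, 5 days — not constant, but cyclic with period 2.
The events fall on every Wednesday and Friday.
Next Friday: October 12, 2001.
The following Wednesday is October 17, 2001.
The following Friday is October 19, 2001.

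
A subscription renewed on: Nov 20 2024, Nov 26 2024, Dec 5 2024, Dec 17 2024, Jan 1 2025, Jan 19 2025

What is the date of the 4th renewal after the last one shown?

May 1 2025

Gaps: 6, 9, 12, 15, 18 days — each gap is 3 larger than the previous one.
Next gap: 21 days. Jan 19 2025 + 21 days = Feb 9 2025.
Next gap: 24 days. Feb 9 2025 + 24 days = Mar 5 2025.
Next gap: 27 days. Mar 5 2025 + 27 days = Apr 1 2025.
Next gap: 30 days. Apr 1 2025 + 30 days = May 1 2025.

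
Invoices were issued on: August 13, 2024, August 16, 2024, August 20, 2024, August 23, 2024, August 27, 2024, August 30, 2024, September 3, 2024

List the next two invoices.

Gaps: 3, 4, 3, 4, 3, 4 days — not constant, but cyclic with period 2.
The events fall on every Tuesday and Friday.
The following Friday is September 6, 2024.
The following Tuesday is September 10, 2024.

September 6, 2024; September 10, 2024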